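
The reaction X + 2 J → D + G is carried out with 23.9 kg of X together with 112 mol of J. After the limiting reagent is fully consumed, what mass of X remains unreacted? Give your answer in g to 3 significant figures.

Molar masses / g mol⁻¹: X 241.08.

n(X) = 23.90×1000 / 241.08 = 99.14 mol
n(J) = 112.0 mol
n/ν for X = 99.14/1 = 99.14
n/ν for J = 112.0/2 = 56.00
Smallest n/ν is J → limiting reagent.
X consumed = (1/2) × 112.0 = 56.00 mol
X remaining = 99.14 − 56.00 = 43.14 mol
mass = 43.14 × 241.08 = 10400 g

10400 g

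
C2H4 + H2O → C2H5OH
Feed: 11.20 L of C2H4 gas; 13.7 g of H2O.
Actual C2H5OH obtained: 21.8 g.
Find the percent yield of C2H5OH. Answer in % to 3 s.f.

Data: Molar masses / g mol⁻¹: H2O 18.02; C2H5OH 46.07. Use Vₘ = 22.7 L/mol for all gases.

n(C2H4) = 11.20 / 22.7 = 0.4934 mol
n(H2O) = 13.70 / 18.02 = 0.7603 mol
n/ν → C2H4: 0.4934, H2O: 0.7603; C2H4 is limiting.
theoretical n(C2H5OH) = (1/1) × 0.4934 = 0.4934 mol → 22.73 g
% yield = 21.8 / 22.73 × 100 = 95.91 %

95.9 %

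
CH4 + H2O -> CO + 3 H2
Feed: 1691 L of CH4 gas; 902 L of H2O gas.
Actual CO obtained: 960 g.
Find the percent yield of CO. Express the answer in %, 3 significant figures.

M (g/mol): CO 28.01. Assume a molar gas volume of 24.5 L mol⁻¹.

n(CH4) = 1691 / 24.5 = 69.02 mol
n(H2O) = 902.0 / 24.5 = 36.82 mol
n/ν for CH4 = 69.02/1 = 69.02
n/ν for H2O = 36.82/1 = 36.82
Smallest n/ν is H2O → limiting reagent.
theoretical n(CO) = (1/1) × 36.82 = 36.82 mol → 1031 g
% yield = 960 / 1031 × 100 = 93.11 %

93.1 %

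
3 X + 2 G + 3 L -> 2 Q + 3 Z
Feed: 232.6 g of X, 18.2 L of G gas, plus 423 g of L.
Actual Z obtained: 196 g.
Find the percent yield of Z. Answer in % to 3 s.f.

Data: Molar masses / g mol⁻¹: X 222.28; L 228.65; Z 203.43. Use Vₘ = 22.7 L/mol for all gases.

n(X) = 232.6 / 222.28 = 1.046 mol
n(G) = 18.20 / 22.7 = 0.8018 mol
n(L) = 423.0 / 228.65 = 1.850 mol
n/ν for X = 1.046/3 = 0.3487
n/ν for G = 0.8018/2 = 0.4009
n/ν for L = 1.850/3 = 0.6167
Smallest n/ν is X → limiting reagent.
theoretical n(Z) = (3/3) × 1.046 = 1.046 mol → 212.8 g
% yield = 196 / 212.8 × 100 = 92.11 %

92.1 %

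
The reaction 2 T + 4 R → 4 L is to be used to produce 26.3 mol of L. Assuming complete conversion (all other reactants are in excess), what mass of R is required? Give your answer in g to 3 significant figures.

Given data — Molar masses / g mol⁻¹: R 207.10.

n(L) = 26.30 mol
n(R) = (4/4) × 26.30 = 26.30 mol
mass = 26.30 × 207.10 = 5447 g

5450 g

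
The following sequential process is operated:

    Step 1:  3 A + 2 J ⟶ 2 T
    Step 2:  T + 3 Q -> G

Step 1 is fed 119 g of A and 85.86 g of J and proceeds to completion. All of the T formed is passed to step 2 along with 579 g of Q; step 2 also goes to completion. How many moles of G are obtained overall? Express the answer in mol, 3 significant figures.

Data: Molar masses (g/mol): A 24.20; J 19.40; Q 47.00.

3.28 mol

Step 1:
n(A) = 119.0 / 24.20 = 4.917 mol
n(J) = 85.86 / 19.40 = 4.426 mol
n/ν for A = 4.917/3 = 1.639
n/ν for J = 4.426/2 = 2.213
Smallest n/ν is A → limiting reagent.
n(T) produced = (2/3) × 4.917 = 3.278 mol
Step 2:
n(T) available = 3.278 mol
n(Q) = 579.0 / 47.00 = 12.32 mol
n/ν for T = 3.278/1 = 3.278
n/ν for Q = 12.32/3 = 4.107
Smallest n/ν is T → limiting reagent.
n(G) = (1/1) × 3.278 = 3.278 mol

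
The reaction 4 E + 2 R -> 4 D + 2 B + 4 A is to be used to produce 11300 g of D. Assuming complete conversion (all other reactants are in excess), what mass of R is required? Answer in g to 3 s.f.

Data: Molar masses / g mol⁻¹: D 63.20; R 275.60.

24600 g

n(D) = 11300 / 63.20 = 178.8 mol
n(R) = (2/4) × 178.8 = 89.40 mol
mass = 89.40 × 275.60 = 24640 g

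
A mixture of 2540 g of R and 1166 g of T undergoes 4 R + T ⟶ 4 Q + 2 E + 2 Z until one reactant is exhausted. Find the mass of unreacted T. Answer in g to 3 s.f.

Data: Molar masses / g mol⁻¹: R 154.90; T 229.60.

225 g

n(R) = 2540 / 154.90 = 16.40 mol
n(T) = 1166 / 229.60 = 5.078 mol
n/ν for R = 16.40/4 = 4.100
n/ν for T = 5.078/1 = 5.078
Smallest n/ν is R → limiting reagent.
T consumed = (1/4) × 16.40 = 4.100 mol
T remaining = 5.078 − 4.100 = 0.9780 mol
mass = 0.9780 × 229.60 = 224.5 g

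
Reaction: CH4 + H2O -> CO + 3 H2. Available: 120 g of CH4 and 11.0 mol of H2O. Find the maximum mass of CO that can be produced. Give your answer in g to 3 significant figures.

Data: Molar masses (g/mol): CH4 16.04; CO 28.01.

210 g

n(CH4) = 120.0 / 16.04 = 7.481 mol
n(H2O) = 11.00 mol
n/ν for CH4 = 7.481/1 = 7.481
n/ν for H2O = 11.00/1 = 11.00
Smallest n/ν is CH4 → limiting reagent.
n(CO) = (1/1) × 7.481 = 7.481 mol
mass = 7.481 × 28.01 = 209.5 g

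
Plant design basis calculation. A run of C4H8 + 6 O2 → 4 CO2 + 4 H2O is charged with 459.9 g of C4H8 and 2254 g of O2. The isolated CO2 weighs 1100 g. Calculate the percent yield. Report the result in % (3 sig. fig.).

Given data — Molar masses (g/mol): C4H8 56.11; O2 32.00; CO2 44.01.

n(C4H8) = 459.9 / 56.11 = 8.196 mol
n(O2) = 2254 / 32.00 = 70.44 mol
n/ν for C4H8 = 8.196/1 = 8.196
n/ν for O2 = 70.44/6 = 11.74
Smallest n/ν is C4H8 → limiting reagent.
theoretical n(CO2) = (4/1) × 8.196 = 32.78 mol → 1443 g
% yield = 1100 / 1443 × 100 = 76.23 %

76.2 %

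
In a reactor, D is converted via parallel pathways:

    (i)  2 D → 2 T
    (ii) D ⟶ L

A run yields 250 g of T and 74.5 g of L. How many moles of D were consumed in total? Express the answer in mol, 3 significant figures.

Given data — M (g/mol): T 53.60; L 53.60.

6.05 mol

n(T) = 250 / 53.60 = 4.664 mol
n(L) = 74.5 / 53.60 = 1.390 mol
n(D) via (i) = (2/2)×4.664 = 4.664 mol
n(D) via (ii) = (1/1)×1.390 = 1.390 mol
total n(D) = 4.664 + 1.390 = 6.054 mol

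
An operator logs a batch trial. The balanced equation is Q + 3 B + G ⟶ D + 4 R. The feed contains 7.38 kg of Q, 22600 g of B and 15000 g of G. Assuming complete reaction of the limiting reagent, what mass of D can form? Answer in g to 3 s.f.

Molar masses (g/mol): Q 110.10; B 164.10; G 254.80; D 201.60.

9250 g

n(Q) = 7.380×1000 / 110.10 = 67.03 mol
n(B) = 22600 / 164.10 = 137.7 mol
n(G) = 15000 / 254.80 = 58.87 mol
n/ν → Q: 67.03, B: 45.90, G: 58.87; B is limiting.
n(D) = (1/3) × 137.7 = 45.90 mol
mass = 45.90 × 201.60 = 9253 g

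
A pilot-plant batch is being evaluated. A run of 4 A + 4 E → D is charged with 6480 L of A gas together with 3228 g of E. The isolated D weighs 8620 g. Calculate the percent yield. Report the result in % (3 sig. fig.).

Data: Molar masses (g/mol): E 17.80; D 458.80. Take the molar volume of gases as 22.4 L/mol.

n(A) = 6480 / 22.4 = 289.3 mol
n(E) = 3228 / 17.80 = 181.3 mol
n/ν for A = 289.3/4 = 72.33
n/ν for E = 181.3/4 = 45.33
Smallest n/ν is E → limiting reagent.
theoretical n(D) = (1/4) × 181.3 = 45.33 mol → 20800 g
% yield = 8620 / 20800 × 100 = 41.44 %

41.4 %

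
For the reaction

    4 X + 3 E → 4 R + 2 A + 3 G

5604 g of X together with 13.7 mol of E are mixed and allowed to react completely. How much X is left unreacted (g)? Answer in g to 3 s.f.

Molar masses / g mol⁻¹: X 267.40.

n(X) = 5604 / 267.40 = 20.96 mol
n(E) = 13.70 mol
n/ν for X = 20.96/4 = 5.240
n/ν for E = 13.70/3 = 4.567
Smallest n/ν is E → limiting reagent.
X consumed = (4/3) × 13.70 = 18.27 mol
X remaining = 20.96 − 18.27 = 2.690 mol
mass = 2.690 × 267.40 = 719.3 g

719 g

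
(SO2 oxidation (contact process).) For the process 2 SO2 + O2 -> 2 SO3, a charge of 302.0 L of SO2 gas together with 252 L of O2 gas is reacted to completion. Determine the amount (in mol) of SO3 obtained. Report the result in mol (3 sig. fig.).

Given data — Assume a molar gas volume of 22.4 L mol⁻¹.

n(SO2) = 302.0 / 22.4 = 13.48 mol
n(O2) = 252.0 / 22.4 = 11.25 mol
n/ν for SO2 = 13.48/2 = 6.740
n/ν for O2 = 11.25/1 = 11.25
Smallest n/ν is SO2 → limiting reagent.
n(SO3) = (2/2) × 13.48 = 13.48 mol

13.5 mol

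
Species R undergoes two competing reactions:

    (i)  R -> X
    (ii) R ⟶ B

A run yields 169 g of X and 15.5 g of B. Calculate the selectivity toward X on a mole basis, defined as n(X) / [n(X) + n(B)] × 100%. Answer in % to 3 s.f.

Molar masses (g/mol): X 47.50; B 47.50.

n(X) = 169 / 47.50 = 3.558 mol
n(B) = 15.5 / 47.50 = 0.3263 mol
selectivity = 3.558/(3.558+0.3263) × 100 = 91.60 %

91.6 %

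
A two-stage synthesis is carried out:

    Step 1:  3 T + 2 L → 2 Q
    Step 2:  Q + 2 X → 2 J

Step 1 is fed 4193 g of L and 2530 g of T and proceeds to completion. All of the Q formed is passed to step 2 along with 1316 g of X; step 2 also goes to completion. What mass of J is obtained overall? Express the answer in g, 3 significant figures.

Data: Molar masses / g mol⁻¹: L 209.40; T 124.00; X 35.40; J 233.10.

6340 g

Step 1:
n(L) = 4193 / 209.40 = 20.02 mol
n(T) = 2530 / 124.00 = 20.40 mol
n/ν → L: 10.01, T: 6.800; T is limiting.
n(Q) produced = (2/3) × 20.40 = 13.60 mol
Step 2:
n(Q) available = 13.60 mol
n(X) = 1316 / 35.40 = 37.18 mol
n/ν → Q: 13.60, X: 18.59; Q is limiting.
n(J) = (2/1) × 13.60 = 27.20 mol
mass = 27.20 × 233.10 = 6340 g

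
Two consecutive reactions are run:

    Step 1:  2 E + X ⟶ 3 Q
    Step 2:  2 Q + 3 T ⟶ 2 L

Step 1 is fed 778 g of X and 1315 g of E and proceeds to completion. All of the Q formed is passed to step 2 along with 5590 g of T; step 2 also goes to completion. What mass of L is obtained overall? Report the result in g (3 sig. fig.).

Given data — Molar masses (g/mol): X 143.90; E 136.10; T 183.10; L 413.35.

5990 g

Step 1:
n(X) = 778.0 / 143.90 = 5.407 mol
n(E) = 1315 / 136.10 = 9.662 mol
n/ν for X = 5.407/1 = 5.407
n/ν for E = 9.662/2 = 4.831
Smallest n/ν is E → limiting reagent.
n(Q) produced = (3/2) × 9.662 = 14.49 mol
Step 2:
n(Q) available = 14.49 mol
n(T) = 5590 / 183.10 = 30.53 mol
n/ν for Q = 14.49/2 = 7.245
n/ν for T = 30.53/3 = 10.18
Smallest n/ν is Q → limiting reagent.
n(L) = (2/2) × 14.49 = 14.49 mol
mass = 14.49 × 413.35 = 5989 g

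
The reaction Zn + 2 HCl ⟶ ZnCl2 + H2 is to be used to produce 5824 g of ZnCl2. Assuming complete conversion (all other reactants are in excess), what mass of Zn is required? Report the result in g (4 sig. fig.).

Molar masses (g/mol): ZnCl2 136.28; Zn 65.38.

2794 g

n(ZnCl2) = 5824 / 136.28 = 42.74 mol
n(Zn) = (1/1) × 42.74 = 42.74 mol
mass = 42.74 × 65.38 = 2794 g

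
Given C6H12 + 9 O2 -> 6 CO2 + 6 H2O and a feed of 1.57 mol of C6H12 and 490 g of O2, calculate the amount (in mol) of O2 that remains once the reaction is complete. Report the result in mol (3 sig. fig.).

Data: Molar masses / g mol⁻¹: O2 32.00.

n(C6H12) = 1.570 mol
n(O2) = 490.0 / 32.00 = 15.31 mol
n/ν for C6H12 = 1.570/1 = 1.570
n/ν for O2 = 15.31/9 = 1.701
Smallest n/ν is C6H12 → limiting reagent.
O2 consumed = (9/1) × 1.570 = 14.13 mol
O2 remaining = 15.31 − 14.13 = 1.180 mol

1.18 mol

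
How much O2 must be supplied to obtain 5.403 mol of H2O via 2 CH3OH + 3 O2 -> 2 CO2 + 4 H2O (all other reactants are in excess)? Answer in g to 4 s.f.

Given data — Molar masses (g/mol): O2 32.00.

129.7 g

n(H2O) = 5.403 mol
n(O2) = (3/4) × 5.403 = 4.052 mol
mass = 4.052 × 32.00 = 129.7 g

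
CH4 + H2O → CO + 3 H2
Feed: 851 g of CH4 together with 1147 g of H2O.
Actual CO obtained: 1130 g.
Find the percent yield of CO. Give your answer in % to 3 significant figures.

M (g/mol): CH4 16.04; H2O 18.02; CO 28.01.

n(CH4) = 851.0 / 16.04 = 53.05 mol
n(H2O) = 1147 / 18.02 = 63.65 mol
n/ν → CH4: 53.05, H2O: 63.65; CH4 is limiting.
theoretical n(CO) = (1/1) × 53.05 = 53.05 mol → 1486 g
% yield = 1130 / 1486 × 100 = 76.04 %

76.0 %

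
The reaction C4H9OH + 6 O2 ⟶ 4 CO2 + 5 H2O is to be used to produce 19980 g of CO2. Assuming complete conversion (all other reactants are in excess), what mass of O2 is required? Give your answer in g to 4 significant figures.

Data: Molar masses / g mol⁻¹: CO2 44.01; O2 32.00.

n(CO2) = 19980 / 44.01 = 454.0 mol
n(O2) = (6/4) × 454.0 = 681.0 mol
mass = 681.0 × 32.00 = 21790 g

21790 g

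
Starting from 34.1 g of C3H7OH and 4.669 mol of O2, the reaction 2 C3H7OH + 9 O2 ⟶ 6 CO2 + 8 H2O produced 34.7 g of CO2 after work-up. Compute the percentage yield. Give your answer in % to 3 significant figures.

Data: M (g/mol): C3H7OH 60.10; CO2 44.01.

n(C3H7OH) = 34.10 / 60.10 = 0.5674 mol
n(O2) = 4.669 mol
n/ν for C3H7OH = 0.5674/2 = 0.2837
n/ν for O2 = 4.669/9 = 0.5188
Smallest n/ν is C3H7OH → limiting reagent.
theoretical n(CO2) = (6/2) × 0.5674 = 1.702 mol → 74.91 g
% yield = 34.7 / 74.91 × 100 = 46.32 %

46.3 %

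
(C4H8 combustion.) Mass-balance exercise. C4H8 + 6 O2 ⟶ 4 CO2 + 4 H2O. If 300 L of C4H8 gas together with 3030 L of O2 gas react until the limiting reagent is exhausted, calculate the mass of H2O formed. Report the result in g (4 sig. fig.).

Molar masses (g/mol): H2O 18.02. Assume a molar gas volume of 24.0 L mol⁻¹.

n(C4H8) = 300.0 / 24.0 = 12.50 mol
n(O2) = 3030 / 24.0 = 126.3 mol
n/ν → C4H8: 12.50, O2: 21.05; C4H8 is limiting.
n(H2O) = (4/1) × 12.50 = 50.00 mol
mass = 50.00 × 18.02 = 901.0 g

901.0 g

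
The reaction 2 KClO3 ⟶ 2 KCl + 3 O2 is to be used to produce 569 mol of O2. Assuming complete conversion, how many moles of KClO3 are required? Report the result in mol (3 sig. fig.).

379 mol

n(O2) = 569.0 mol
n(KClO3) = (2/3) × 569.0 = 379.3 mol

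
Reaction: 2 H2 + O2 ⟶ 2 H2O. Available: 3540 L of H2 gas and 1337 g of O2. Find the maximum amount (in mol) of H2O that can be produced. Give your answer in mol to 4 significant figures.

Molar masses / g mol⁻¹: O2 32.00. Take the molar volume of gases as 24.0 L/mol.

83.56 mol

n(H2) = 3540 / 24.0 = 147.5 mol
n(O2) = 1337 / 32.00 = 41.78 mol
n/ν for H2 = 147.5/2 = 73.75
n/ν for O2 = 41.78/1 = 41.78
Smallest n/ν is O2 → limiting reagent.
n(H2O) = (2/1) × 41.78 = 83.56 mol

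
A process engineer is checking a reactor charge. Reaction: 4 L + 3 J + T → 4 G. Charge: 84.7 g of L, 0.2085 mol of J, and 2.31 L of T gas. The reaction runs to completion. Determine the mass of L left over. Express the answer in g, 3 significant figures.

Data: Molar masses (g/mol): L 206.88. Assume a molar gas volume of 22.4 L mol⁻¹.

n(L) = 84.70 / 206.88 = 0.4094 mol
n(J) = 0.2085 mol
n(T) = 2.310 / 22.4 = 0.1031 mol
n/ν → L: 0.1024, J: 0.06950, T: 0.1031; J is limiting.
L consumed = (4/3) × 0.2085 = 0.2780 mol
L remaining = 0.4094 − 0.2780 = 0.1314 mol
mass = 0.1314 × 206.88 = 27.18 g

27.2 g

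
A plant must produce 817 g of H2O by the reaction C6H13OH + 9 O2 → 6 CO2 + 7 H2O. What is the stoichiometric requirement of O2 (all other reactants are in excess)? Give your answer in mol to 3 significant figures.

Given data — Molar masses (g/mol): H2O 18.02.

58.3 mol

n(H2O) = 817 / 18.02 = 45.34 mol
n(O2) = (9/7) × 45.34 = 58.29 mol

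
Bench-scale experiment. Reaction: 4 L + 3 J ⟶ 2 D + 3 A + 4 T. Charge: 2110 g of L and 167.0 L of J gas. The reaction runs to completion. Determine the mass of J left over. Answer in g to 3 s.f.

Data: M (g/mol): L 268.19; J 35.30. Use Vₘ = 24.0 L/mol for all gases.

37.3 g

n(L) = 2110 / 268.19 = 7.868 mol
n(J) = 167.0 / 24.0 = 6.958 mol
n/ν → L: 1.967, J: 2.319; L is limiting.
J consumed = (3/4) × 7.868 = 5.901 mol
J remaining = 6.958 − 5.901 = 1.057 mol
mass = 1.057 × 35.30 = 37.31 g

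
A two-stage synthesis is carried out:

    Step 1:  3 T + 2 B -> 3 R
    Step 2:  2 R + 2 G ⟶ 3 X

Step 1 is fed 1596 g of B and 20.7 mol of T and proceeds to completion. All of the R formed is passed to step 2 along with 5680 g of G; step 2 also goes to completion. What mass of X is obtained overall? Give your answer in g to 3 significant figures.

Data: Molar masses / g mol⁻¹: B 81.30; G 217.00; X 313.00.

Step 1:
n(B) = 1596 / 81.30 = 19.63 mol
n(T) = 20.70 mol
n/ν for B = 19.63/2 = 9.815
n/ν for T = 20.70/3 = 6.900
Smallest n/ν is T → limiting reagent.
n(R) produced = (3/3) × 20.70 = 20.70 mol
Step 2:
n(R) available = 20.70 mol
n(G) = 5680 / 217.00 = 26.18 mol
n/ν for R = 20.70/2 = 10.35
n/ν for G = 26.18/2 = 13.09
Smallest n/ν is R → limiting reagent.
n(X) = (3/2) × 20.70 = 31.05 mol
mass = 31.05 × 313.00 = 9719 g

9720 g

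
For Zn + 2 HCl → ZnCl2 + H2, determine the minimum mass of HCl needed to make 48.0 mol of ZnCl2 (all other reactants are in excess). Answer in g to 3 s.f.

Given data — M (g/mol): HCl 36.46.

3500 g

n(ZnCl2) = 48.00 mol
n(HCl) = (2/1) × 48.00 = 96.00 mol
mass = 96.00 × 36.46 = 3500 g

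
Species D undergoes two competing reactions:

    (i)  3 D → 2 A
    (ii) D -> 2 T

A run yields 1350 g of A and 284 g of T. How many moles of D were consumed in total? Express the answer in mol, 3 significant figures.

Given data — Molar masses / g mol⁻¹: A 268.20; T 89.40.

n(A) = 1350 / 268.20 = 5.034 mol
n(T) = 284 / 89.40 = 3.177 mol
n(D) via (i) = (3/2)×5.034 = 7.551 mol
n(D) via (ii) = (1/2)×3.177 = 1.589 mol
total n(D) = 7.551 + 1.589 = 9.140 mol

9.14 mol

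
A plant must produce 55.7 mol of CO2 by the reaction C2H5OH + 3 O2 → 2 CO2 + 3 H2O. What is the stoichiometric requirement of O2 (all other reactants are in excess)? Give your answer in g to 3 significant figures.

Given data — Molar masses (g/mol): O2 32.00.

2670 g

n(CO2) = 55.70 mol
n(O2) = (3/2) × 55.70 = 83.55 mol
mass = 83.55 × 32.00 = 2674 g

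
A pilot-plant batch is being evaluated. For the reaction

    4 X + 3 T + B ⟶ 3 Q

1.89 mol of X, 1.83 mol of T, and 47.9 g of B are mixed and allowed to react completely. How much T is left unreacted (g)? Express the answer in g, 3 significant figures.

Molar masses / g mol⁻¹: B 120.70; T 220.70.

n(X) = 1.890 mol
n(T) = 1.830 mol
n(B) = 47.90 / 120.70 = 0.3969 mol
n/ν → X: 0.4725, T: 0.6100, B: 0.3969; B is limiting.
T consumed = (3/1) × 0.3969 = 1.191 mol
T remaining = 1.830 − 1.191 = 0.6390 mol
mass = 0.6390 × 220.70 = 141.0 g

141 g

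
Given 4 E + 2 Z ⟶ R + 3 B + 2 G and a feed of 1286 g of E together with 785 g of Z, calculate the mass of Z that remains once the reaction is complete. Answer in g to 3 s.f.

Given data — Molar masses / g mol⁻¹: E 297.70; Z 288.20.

n(E) = 1286 / 297.70 = 4.320 mol
n(Z) = 785.0 / 288.20 = 2.724 mol
n/ν for E = 4.320/4 = 1.080
n/ν for Z = 2.724/2 = 1.362
Smallest n/ν is E → limiting reagent.
Z consumed = (2/4) × 4.320 = 2.160 mol
Z remaining = 2.724 − 2.160 = 0.5640 mol
mass = 0.5640 × 288.20 = 162.5 g

163 g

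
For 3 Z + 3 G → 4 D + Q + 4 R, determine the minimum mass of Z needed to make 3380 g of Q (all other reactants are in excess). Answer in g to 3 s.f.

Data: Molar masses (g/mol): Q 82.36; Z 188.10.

n(Q) = 3380 / 82.36 = 41.04 mol
n(Z) = (3/1) × 41.04 = 123.1 mol
mass = 123.1 × 188.10 = 23160 g

23200 g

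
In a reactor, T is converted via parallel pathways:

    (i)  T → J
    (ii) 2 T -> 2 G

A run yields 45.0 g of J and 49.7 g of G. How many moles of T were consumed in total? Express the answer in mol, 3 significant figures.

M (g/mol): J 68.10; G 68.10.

n(J) = 45.0 / 68.10 = 0.6608 mol
n(G) = 49.7 / 68.10 = 0.7298 mol
n(T) via (i) = (1/1)×0.6608 = 0.6608 mol
n(T) via (ii) = (2/2)×0.7298 = 0.7298 mol
total n(T) = 0.6608 + 0.7298 = 1.391 mol

1.39 mol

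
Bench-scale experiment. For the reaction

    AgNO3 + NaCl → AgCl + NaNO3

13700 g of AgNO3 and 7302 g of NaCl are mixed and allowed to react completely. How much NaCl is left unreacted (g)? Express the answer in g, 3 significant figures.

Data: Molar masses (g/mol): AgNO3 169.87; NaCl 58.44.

2590 g

n(AgNO3) = 13700 / 169.87 = 80.65 mol
n(NaCl) = 7302 / 58.44 = 124.9 mol
n/ν for AgNO3 = 80.65/1 = 80.65
n/ν for NaCl = 124.9/1 = 124.9
Smallest n/ν is AgNO3 → limiting reagent.
NaCl consumed = (1/1) × 80.65 = 80.65 mol
NaCl remaining = 124.9 − 80.65 = 44.25 mol
mass = 44.25 × 58.44 = 2586 g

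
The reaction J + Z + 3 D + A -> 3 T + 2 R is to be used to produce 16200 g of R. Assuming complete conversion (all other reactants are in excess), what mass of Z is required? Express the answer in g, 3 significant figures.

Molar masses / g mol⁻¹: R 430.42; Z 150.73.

n(R) = 16200 / 430.42 = 37.64 mol
n(Z) = (1/2) × 37.64 = 18.82 mol
mass = 18.82 × 150.73 = 2837 g

2840 g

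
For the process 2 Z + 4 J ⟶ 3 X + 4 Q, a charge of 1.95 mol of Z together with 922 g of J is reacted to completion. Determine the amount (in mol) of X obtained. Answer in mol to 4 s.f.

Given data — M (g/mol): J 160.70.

n(Z) = 1.950 mol
n(J) = 922.0 / 160.70 = 5.737 mol
n/ν → Z: 0.9750, J: 1.434; Z is limiting.
n(X) = (3/2) × 1.950 = 2.925 mol

2.925 mol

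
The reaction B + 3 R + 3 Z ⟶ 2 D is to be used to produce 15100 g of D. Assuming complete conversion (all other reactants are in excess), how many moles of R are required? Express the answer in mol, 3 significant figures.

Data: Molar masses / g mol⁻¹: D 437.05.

n(D) = 15100 / 437.05 = 34.55 mol
n(R) = (3/2) × 34.55 = 51.83 mol

51.8 mol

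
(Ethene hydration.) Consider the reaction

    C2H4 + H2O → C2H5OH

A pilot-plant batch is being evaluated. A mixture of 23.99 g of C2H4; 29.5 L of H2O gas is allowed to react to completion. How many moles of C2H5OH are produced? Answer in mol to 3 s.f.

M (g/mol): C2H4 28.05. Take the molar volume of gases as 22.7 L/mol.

n(C2H4) = 23.99 / 28.05 = 0.8553 mol
n(H2O) = 29.50 / 22.7 = 1.300 mol
n/ν for C2H4 = 0.8553/1 = 0.8553
n/ν for H2O = 1.300/1 = 1.300
Smallest n/ν is C2H4 → limiting reagent.
n(C2H5OH) = (1/1) × 0.8553 = 0.8553 mol

0.855 mol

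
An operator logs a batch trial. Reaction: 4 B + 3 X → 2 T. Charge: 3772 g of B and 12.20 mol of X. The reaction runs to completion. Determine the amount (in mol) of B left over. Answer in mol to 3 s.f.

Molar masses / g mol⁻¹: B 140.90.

n(B) = 3772 / 140.90 = 26.77 mol
n(X) = 12.20 mol
n/ν for B = 26.77/4 = 6.693
n/ν for X = 12.20/3 = 4.067
Smallest n/ν is X → limiting reagent.
B consumed = (4/3) × 12.20 = 16.27 mol
B remaining = 26.77 − 16.27 = 10.50 mol

10.5 mol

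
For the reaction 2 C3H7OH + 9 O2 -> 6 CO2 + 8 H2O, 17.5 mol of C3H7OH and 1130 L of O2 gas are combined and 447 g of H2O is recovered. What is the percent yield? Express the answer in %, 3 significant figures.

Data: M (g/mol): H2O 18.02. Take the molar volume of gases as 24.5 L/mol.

60.5 %

n(C3H7OH) = 17.50 mol
n(O2) = 1130 / 24.5 = 46.12 mol
n/ν → C3H7OH: 8.750, O2: 5.124; O2 is limiting.
theoretical n(H2O) = (8/9) × 46.12 = 41.00 mol → 738.8 g
% yield = 447 / 738.8 × 100 = 60.50 %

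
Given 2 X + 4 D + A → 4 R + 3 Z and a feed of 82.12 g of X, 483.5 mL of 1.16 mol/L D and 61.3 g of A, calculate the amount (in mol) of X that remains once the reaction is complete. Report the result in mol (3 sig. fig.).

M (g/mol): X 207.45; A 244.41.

n(X) = 82.12 / 207.45 = 0.3959 mol
n(D) = 1.16 × 483.5/1000 = 0.5609 mol
n(A) = 61.30 / 244.41 = 0.2508 mol
n/ν for X = 0.3959/2 = 0.1980
n/ν for D = 0.5609/4 = 0.1402
n/ν for A = 0.2508/1 = 0.2508
Smallest n/ν is D → limiting reagent.
X consumed = (2/4) × 0.5609 = 0.2805 mol
X remaining = 0.3959 − 0.2805 = 0.1154 mol

0.115 mol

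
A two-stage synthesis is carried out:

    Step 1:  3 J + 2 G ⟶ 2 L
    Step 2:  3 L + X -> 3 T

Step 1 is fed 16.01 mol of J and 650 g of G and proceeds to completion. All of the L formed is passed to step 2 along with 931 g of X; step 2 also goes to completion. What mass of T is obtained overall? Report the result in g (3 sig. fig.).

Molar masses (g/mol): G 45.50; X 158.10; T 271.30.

2900 g

Step 1:
n(J) = 16.01 mol
n(G) = 650.0 / 45.50 = 14.29 mol
n/ν for J = 16.01/3 = 5.337
n/ν for G = 14.29/2 = 7.145
Smallest n/ν is J → limiting reagent.
n(L) produced = (2/3) × 16.01 = 10.67 mol
Step 2:
n(L) available = 10.67 mol
n(X) = 931.0 / 158.10 = 5.889 mol
n/ν for L = 10.67/3 = 3.557
n/ν for X = 5.889/1 = 5.889
Smallest n/ν is L → limiting reagent.
n(T) = (3/3) × 10.67 = 10.67 mol
mass = 10.67 × 271.30 = 2895 g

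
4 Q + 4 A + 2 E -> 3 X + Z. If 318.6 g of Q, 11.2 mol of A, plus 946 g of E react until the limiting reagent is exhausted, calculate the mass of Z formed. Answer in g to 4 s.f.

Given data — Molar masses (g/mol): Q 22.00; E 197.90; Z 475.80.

n(Q) = 318.6 / 22.00 = 14.48 mol
n(A) = 11.20 mol
n(E) = 946.0 / 197.90 = 4.780 mol
n/ν → Q: 3.620, A: 2.800, E: 2.390; E is limiting.
n(Z) = (1/2) × 4.780 = 2.390 mol
mass = 2.390 × 475.80 = 1137 g

1137 g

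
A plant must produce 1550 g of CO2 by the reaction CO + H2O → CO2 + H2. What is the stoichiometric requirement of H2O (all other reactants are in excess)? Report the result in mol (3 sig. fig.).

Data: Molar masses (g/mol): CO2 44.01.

35.2 mol

n(CO2) = 1550 / 44.01 = 35.22 mol
n(H2O) = (1/1) × 35.22 = 35.22 mol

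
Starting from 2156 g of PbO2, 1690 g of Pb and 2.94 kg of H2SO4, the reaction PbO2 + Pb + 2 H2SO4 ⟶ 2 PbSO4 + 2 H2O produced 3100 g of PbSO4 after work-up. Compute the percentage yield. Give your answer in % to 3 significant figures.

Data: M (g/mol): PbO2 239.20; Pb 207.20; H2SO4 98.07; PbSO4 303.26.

n(PbO2) = 2156 / 239.20 = 9.013 mol
n(Pb) = 1690 / 207.20 = 8.156 mol
n(H2SO4) = 2.940×1000 / 98.07 = 29.98 mol
n/ν → PbO2: 9.013, Pb: 8.156, H2SO4: 14.99; Pb is limiting.
theoretical n(PbSO4) = (2/1) × 8.156 = 16.31 mol → 4946 g
% yield = 3100 / 4946 × 100 = 62.68 %

62.7 %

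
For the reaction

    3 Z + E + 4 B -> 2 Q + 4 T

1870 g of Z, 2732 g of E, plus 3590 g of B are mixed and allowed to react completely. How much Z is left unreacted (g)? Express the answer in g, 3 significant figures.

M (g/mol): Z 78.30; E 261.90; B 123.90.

n(Z) = 1870 / 78.30 = 23.88 mol
n(E) = 2732 / 261.90 = 10.43 mol
n(B) = 3590 / 123.90 = 28.97 mol
n/ν for Z = 23.88/3 = 7.960
n/ν for E = 10.43/1 = 10.43
n/ν for B = 28.97/4 = 7.243
Smallest n/ν is B → limiting reagent.
Z consumed = (3/4) × 28.97 = 21.73 mol
Z remaining = 23.88 − 21.73 = 2.150 mol
mass = 2.150 × 78.30 = 168.3 g

168 g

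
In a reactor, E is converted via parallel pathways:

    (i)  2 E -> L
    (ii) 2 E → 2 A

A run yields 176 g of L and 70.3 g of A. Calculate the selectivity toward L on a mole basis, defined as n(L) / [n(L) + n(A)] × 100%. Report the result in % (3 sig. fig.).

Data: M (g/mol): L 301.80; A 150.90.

n(L) = 176 / 301.80 = 0.5832 mol
n(A) = 70.3 / 150.90 = 0.4659 mol
selectivity = 0.5832/(0.5832+0.4659) × 100 = 55.59 %

55.6 %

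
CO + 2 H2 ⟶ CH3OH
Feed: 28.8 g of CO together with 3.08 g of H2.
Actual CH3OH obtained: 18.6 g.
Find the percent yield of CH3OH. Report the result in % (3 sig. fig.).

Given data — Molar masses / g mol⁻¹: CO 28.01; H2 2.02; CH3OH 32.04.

n(CO) = 28.80 / 28.01 = 1.028 mol
n(H2) = 3.080 / 2.02 = 1.525 mol
n/ν for CO = 1.028/1 = 1.028
n/ν for H2 = 1.525/2 = 0.7625
Smallest n/ν is H2 → limiting reagent.
theoretical n(CH3OH) = (1/2) × 1.525 = 0.7625 mol → 24.43 g
% yield = 18.6 / 24.43 × 100 = 76.14 %

76.1 %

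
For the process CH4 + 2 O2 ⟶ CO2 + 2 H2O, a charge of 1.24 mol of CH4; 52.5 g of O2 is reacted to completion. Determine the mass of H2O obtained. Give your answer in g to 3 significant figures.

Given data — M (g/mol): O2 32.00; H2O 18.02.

n(CH4) = 1.240 mol
n(O2) = 52.50 / 32.00 = 1.641 mol
n/ν for CH4 = 1.240/1 = 1.240
n/ν for O2 = 1.641/2 = 0.8205
Smallest n/ν is O2 → limiting reagent.
n(H2O) = (2/2) × 1.641 = 1.641 mol
mass = 1.641 × 18.02 = 29.57 g

29.6 g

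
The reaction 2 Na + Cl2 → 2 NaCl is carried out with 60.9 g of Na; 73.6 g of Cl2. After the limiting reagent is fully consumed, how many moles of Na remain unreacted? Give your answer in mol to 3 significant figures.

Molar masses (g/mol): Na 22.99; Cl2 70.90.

n(Na) = 60.90 / 22.99 = 2.649 mol
n(Cl2) = 73.60 / 70.90 = 1.038 mol
n/ν for Na = 2.649/2 = 1.325
n/ν for Cl2 = 1.038/1 = 1.038
Smallest n/ν is Cl2 → limiting reagent.
Na consumed = (2/1) × 1.038 = 2.076 mol
Na remaining = 2.649 − 2.076 = 0.5730 mol

0.573 mol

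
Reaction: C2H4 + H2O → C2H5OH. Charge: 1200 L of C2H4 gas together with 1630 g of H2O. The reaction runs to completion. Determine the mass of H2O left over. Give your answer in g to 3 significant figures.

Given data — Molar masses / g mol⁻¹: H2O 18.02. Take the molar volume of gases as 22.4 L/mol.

n(C2H4) = 1200 / 22.4 = 53.57 mol
n(H2O) = 1630 / 18.02 = 90.46 mol
n/ν for C2H4 = 53.57/1 = 53.57
n/ν for H2O = 90.46/1 = 90.46
Smallest n/ν is C2H4 → limiting reagent.
H2O consumed = (1/1) × 53.57 = 53.57 mol
H2O remaining = 90.46 − 53.57 = 36.89 mol
mass = 36.89 × 18.02 = 664.8 g

665 g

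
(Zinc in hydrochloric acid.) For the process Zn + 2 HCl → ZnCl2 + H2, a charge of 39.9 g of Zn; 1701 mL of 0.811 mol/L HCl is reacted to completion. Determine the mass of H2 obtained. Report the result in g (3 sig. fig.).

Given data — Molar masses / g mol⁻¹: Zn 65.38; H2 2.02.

1.23 g

n(Zn) = 39.90 / 65.38 = 0.6103 mol
n(HCl) = 0.811 × 1701/1000 = 1.380 mol
n/ν for Zn = 0.6103/1 = 0.6103
n/ν for HCl = 1.380/2 = 0.6900
Smallest n/ν is Zn → limiting reagent.
n(H2) = (1/1) × 0.6103 = 0.6103 mol
mass = 0.6103 × 2.02 = 1.233 g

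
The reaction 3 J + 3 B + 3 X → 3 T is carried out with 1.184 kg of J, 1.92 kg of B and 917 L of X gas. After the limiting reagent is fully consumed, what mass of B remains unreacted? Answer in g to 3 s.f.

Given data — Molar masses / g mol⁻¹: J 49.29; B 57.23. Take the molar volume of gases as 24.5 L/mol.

545 g

n(J) = 1.184×1000 / 49.29 = 24.02 mol
n(B) = 1.920×1000 / 57.23 = 33.55 mol
n(X) = 917.0 / 24.5 = 37.43 mol
n/ν for J = 24.02/3 = 8.007
n/ν for B = 33.55/3 = 11.18
n/ν for X = 37.43/3 = 12.48
Smallest n/ν is J → limiting reagent.
B consumed = (3/3) × 24.02 = 24.02 mol
B remaining = 33.55 − 24.02 = 9.530 mol
mass = 9.530 × 57.23 = 545.4 g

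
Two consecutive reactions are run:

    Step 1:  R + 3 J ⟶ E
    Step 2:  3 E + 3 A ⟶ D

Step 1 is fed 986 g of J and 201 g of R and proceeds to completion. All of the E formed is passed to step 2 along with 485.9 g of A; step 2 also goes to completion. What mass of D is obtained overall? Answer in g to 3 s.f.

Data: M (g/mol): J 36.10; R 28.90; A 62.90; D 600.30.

Step 1:
n(J) = 986.0 / 36.10 = 27.31 mol
n(R) = 201.0 / 28.90 = 6.955 mol
n/ν for J = 27.31/3 = 9.103
n/ν for R = 6.955/1 = 6.955
Smallest n/ν is R → limiting reagent.
n(E) produced = (1/1) × 6.955 = 6.955 mol
Step 2:
n(E) available = 6.955 mol
n(A) = 485.9 / 62.90 = 7.725 mol
n/ν for E = 6.955/3 = 2.318
n/ν for A = 7.725/3 = 2.575
Smallest n/ν is E → limiting reagent.
n(D) = (1/3) × 6.955 = 2.318 mol
mass = 2.318 × 600.30 = 1391 g

1390 g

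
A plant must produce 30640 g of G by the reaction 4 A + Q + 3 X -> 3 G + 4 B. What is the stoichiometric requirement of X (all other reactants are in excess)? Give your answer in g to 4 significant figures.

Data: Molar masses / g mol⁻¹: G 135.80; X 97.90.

n(G) = 30640 / 135.80 = 225.6 mol
n(X) = (3/3) × 225.6 = 225.6 mol
mass = 225.6 × 97.90 = 22090 g

22090 g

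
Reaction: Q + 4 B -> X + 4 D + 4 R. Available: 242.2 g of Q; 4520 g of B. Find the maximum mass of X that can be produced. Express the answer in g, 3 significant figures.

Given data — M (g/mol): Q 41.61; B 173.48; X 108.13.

629 g

n(Q) = 242.2 / 41.61 = 5.821 mol
n(B) = 4520 / 173.48 = 26.05 mol
n/ν → Q: 5.821, B: 6.513; Q is limiting.
n(X) = (1/1) × 5.821 = 5.821 mol
mass = 5.821 × 108.13 = 629.4 g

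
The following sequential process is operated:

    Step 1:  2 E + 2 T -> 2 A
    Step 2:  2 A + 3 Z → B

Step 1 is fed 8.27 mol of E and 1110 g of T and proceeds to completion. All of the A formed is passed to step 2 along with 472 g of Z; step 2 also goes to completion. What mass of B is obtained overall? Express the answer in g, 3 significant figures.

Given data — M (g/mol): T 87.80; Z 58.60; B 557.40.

1500 g

Step 1:
n(E) = 8.270 mol
n(T) = 1110 / 87.80 = 12.64 mol
n/ν for E = 8.270/2 = 4.135
n/ν for T = 12.64/2 = 6.320
Smallest n/ν is E → limiting reagent.
n(A) produced = (2/2) × 8.270 = 8.270 mol
Step 2:
n(A) available = 8.270 mol
n(Z) = 472.0 / 58.60 = 8.055 mol
n/ν for A = 8.270/2 = 4.135
n/ν for Z = 8.055/3 = 2.685
Smallest n/ν is Z → limiting reagent.
n(B) = (1/3) × 8.055 = 2.685 mol
mass = 2.685 × 557.40 = 1497 g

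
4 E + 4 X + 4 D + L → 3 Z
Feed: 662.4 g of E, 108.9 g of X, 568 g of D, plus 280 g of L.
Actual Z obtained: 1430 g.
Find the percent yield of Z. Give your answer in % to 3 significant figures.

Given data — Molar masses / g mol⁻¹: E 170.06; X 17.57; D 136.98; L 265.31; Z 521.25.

93.9 %

n(E) = 662.4 / 170.06 = 3.895 mol
n(X) = 108.9 / 17.57 = 6.198 mol
n(D) = 568.0 / 136.98 = 4.147 mol
n(L) = 280.0 / 265.31 = 1.055 mol
n/ν for E = 3.895/4 = 0.9738
n/ν for X = 6.198/4 = 1.550
n/ν for D = 4.147/4 = 1.037
n/ν for L = 1.055/1 = 1.055
Smallest n/ν is E → limiting reagent.
theoretical n(Z) = (3/4) × 3.895 = 2.921 mol → 1523 g
% yield = 1430 / 1523 × 100 = 93.89 %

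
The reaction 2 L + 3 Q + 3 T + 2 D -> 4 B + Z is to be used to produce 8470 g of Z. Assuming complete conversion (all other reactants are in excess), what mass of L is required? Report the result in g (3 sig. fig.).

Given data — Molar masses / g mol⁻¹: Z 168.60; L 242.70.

n(Z) = 8470 / 168.60 = 50.24 mol
n(L) = (2/1) × 50.24 = 100.5 mol
mass = 100.5 × 242.70 = 24390 g

24400 g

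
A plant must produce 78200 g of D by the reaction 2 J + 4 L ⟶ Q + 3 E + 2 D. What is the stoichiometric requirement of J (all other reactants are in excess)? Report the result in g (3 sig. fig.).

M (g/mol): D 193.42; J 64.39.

n(D) = 78200 / 193.42 = 404.3 mol
n(J) = (2/2) × 404.3 = 404.3 mol
mass = 404.3 × 64.39 = 26030 g

26000 g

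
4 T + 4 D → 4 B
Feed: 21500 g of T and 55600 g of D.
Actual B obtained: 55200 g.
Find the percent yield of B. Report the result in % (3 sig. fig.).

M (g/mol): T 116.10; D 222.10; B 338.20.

88.1 %

n(T) = 21500 / 116.10 = 185.2 mol
n(D) = 55600 / 222.10 = 250.3 mol
n/ν → T: 46.30, D: 62.58; T is limiting.
theoretical n(B) = (4/4) × 185.2 = 185.2 mol → 62630 g
% yield = 55200 / 62630 × 100 = 88.14 %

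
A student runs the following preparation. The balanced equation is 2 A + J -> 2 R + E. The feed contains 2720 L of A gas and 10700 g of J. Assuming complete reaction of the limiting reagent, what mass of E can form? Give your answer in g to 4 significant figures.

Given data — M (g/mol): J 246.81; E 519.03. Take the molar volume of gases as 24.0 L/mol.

22500 g

n(A) = 2720 / 24.0 = 113.3 mol
n(J) = 10700 / 246.81 = 43.35 mol
n/ν for A = 113.3/2 = 56.65
n/ν for J = 43.35/1 = 43.35
Smallest n/ν is J → limiting reagent.
n(E) = (1/1) × 43.35 = 43.35 mol
mass = 43.35 × 519.03 = 22500 g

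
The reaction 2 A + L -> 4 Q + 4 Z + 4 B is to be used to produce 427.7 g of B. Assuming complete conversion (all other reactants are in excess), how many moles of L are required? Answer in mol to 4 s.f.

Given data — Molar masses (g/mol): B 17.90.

5.973 mol

n(B) = 427.7 / 17.90 = 23.89 mol
n(L) = (1/4) × 23.89 = 5.973 mol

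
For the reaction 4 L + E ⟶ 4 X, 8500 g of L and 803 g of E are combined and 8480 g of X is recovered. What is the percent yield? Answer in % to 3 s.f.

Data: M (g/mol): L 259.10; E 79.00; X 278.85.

n(L) = 8500 / 259.10 = 32.81 mol
n(E) = 803.0 / 79.00 = 10.16 mol
n/ν for L = 32.81/4 = 8.203
n/ν for E = 10.16/1 = 10.16
Smallest n/ν is L → limiting reagent.
theoretical n(X) = (4/4) × 32.81 = 32.81 mol → 9149 g
% yield = 8480 / 9149 × 100 = 92.69 %

92.7 %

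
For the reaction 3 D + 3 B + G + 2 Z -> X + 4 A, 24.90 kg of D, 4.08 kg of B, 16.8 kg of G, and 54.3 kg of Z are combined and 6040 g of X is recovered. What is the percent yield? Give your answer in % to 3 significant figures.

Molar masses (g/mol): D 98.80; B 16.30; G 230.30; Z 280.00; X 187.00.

44.3 %

n(D) = 24.90×1000 / 98.80 = 252.0 mol
n(B) = 4.080×1000 / 16.30 = 250.3 mol
n(G) = 16.80×1000 / 230.30 = 72.95 mol
n(Z) = 54.30×1000 / 280.00 = 193.9 mol
n/ν for D = 252.0/3 = 84.00
n/ν for B = 250.3/3 = 83.43
n/ν for G = 72.95/1 = 72.95
n/ν for Z = 193.9/2 = 96.95
Smallest n/ν is G → limiting reagent.
theoretical n(X) = (1/1) × 72.95 = 72.95 mol → 13640 g
% yield = 6040 / 13640 × 100 = 44.28 %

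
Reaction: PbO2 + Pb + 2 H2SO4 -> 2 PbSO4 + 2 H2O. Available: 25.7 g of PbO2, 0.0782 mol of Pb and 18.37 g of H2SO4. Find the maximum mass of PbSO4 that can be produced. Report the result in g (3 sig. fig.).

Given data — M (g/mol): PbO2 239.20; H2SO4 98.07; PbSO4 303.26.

n(PbO2) = 25.70 / 239.20 = 0.1074 mol
n(Pb) = 0.07820 mol
n(H2SO4) = 18.37 / 98.07 = 0.1873 mol
n/ν for PbO2 = 0.1074/1 = 0.1074
n/ν for Pb = 0.07820/1 = 0.07820
n/ν for H2SO4 = 0.1873/2 = 0.09365
Smallest n/ν is Pb → limiting reagent.
n(PbSO4) = (2/1) × 0.07820 = 0.1564 mol
mass = 0.1564 × 303.26 = 47.43 g

47.4 g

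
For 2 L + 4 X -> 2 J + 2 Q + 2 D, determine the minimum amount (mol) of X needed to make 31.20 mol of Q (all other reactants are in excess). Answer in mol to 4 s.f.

62.40 mol

n(Q) = 31.20 mol
n(X) = (4/2) × 31.20 = 62.40 mol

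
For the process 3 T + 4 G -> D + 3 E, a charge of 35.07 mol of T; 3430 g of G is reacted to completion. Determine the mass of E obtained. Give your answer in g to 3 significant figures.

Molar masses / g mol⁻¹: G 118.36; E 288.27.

6270 g

n(T) = 35.07 mol
n(G) = 3430 / 118.36 = 28.98 mol
n/ν for T = 35.07/3 = 11.69
n/ν for G = 28.98/4 = 7.245
Smallest n/ν is G → limiting reagent.
n(E) = (3/4) × 28.98 = 21.74 mol
mass = 21.74 × 288.27 = 6267 g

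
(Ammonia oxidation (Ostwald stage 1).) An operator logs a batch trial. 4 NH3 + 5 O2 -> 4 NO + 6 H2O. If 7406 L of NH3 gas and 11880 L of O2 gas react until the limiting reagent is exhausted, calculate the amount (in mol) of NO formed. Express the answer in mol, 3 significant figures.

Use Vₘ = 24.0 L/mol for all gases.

n(NH3) = 7406 / 24.0 = 308.6 mol
n(O2) = 11880 / 24.0 = 495.0 mol
n/ν for NH3 = 308.6/4 = 77.15
n/ν for O2 = 495.0/5 = 99.00
Smallest n/ν is NH3 → limiting reagent.
n(NO) = (4/4) × 308.6 = 308.6 mol

309 mol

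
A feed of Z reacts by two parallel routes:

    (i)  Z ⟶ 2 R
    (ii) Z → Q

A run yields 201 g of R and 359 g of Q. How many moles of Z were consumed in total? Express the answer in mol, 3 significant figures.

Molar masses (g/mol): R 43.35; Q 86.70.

6.46 mol

n(R) = 201 / 43.35 = 4.637 mol
n(Q) = 359 / 86.70 = 4.141 mol
n(Z) via (i) = (1/2)×4.637 = 2.319 mol
n(Z) via (ii) = (1/1)×4.141 = 4.141 mol
total n(Z) = 2.319 + 4.141 = 6.460 mol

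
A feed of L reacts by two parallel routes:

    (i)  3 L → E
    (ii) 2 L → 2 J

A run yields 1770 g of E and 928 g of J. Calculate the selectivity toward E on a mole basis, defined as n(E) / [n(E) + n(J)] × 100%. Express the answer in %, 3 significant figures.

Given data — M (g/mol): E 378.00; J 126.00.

38.9 %

n(E) = 1770 / 378.00 = 4.683 mol
n(J) = 928 / 126.00 = 7.365 mol
selectivity = 4.683/(4.683+7.365) × 100 = 38.87 %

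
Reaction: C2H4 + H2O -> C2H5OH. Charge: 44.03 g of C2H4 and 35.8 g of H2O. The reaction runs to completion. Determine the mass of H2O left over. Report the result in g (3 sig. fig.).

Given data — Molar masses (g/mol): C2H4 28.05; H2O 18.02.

n(C2H4) = 44.03 / 28.05 = 1.570 mol
n(H2O) = 35.80 / 18.02 = 1.987 mol
n/ν → C2H4: 1.570, H2O: 1.987; C2H4 is limiting.
H2O consumed = (1/1) × 1.570 = 1.570 mol
H2O remaining = 1.987 − 1.570 = 0.4170 mol
mass = 0.4170 × 18.02 = 7.514 g

7.51 g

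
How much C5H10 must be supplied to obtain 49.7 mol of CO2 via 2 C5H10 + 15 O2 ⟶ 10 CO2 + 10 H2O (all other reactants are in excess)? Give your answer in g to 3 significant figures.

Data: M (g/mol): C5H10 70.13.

n(CO2) = 49.70 mol
n(C5H10) = (2/10) × 49.70 = 9.940 mol
mass = 9.940 × 70.13 = 697.1 g

697 g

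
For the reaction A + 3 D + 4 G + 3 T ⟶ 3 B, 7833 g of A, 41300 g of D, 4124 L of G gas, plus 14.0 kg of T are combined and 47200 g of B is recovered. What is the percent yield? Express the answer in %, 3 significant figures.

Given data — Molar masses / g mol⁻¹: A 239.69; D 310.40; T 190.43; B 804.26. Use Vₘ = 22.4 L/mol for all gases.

n(A) = 7833 / 239.69 = 32.68 mol
n(D) = 41300 / 310.40 = 133.1 mol
n(G) = 4124 / 22.4 = 184.1 mol
n(T) = 14.00×1000 / 190.43 = 73.52 mol
n/ν → A: 32.68, D: 44.37, G: 46.03, T: 24.51; T is limiting.
theoretical n(B) = (3/3) × 73.52 = 73.52 mol → 59130 g
% yield = 47200 / 59130 × 100 = 79.82 %

79.8 %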